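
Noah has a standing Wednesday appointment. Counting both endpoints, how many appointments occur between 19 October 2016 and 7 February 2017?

16 Wednesdays

19 October 2016 is a Wednesday.
That's 112 days from start to end, counting both.
112 = 7 × 16, so the span is exactly 16 full weeks.
Each full week contributes one Wednesday: 16 so far.
Total: 16.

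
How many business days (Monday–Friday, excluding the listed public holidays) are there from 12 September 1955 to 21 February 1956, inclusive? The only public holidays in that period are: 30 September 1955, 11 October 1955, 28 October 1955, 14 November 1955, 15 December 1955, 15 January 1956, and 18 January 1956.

12 September 1955 is a Monday.
The range spans 163 days (inclusive of both endpoints).
163 = 7 × 23 + 2, so there are 23 full weeks plus 2 extra days.
Each full week contributes 5 weekdays (Mon–Fri): 23 × 5 = 115.
The 2 extra days are Monday, Tuesday — 2 of them qualify.
Total: 115 + 2 = 117.
Holidays: 30 September 1955 (Fri); 11 October 1955 (Tue); 28 October 1955 (Fri); 14 November 1955 (Mon); 15 December 1955 (Thu); 15 January 1956 (Sun); 18 January 1956 (Wed).
6 of the 7 holidays fall on weekdays; the rest are weekends and were already excluded.
Business days: 117 − 6 = 111.

111 business days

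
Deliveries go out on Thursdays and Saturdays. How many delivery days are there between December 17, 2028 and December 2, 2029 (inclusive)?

December 17, 2028 is a Sunday.
That's 351 days from start to end, counting both.
351 = 7 × 50 + 1, so there are 50 full weeks plus 1 extra day.
Each full week contributes 2 days from the set (Thu, Sat): 50 × 2 = 100.
The 1 extra day is Sunday — none qualify.
Total: 100 + 0 = 100.

100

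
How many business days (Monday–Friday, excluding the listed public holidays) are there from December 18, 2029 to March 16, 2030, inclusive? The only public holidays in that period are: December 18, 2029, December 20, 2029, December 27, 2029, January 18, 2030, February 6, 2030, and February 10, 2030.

59 business days

December 18, 2029 is a Tuesday.
From December 18, 2029 to March 16, 2030 is 89 days inclusive.
89 = 7 × 12 + 5, so there are 12 full weeks plus 5 extra days.
Each full week contributes 5 weekdays (Mon–Fri): 12 × 5 = 60.
The 5 extra days are Tuesday, Wednesday, Thursday, Friday, Saturday — 4 of them qualify.
Total: 60 + 4 = 64.
Holidays: December 18, 2029 (Tue); December 20, 2029 (Thu); December 27, 2029 (Thu); January 18, 2030 (Fri); February 6, 2030 (Wed); February 10, 2030 (Sun).
5 of the 6 holidays fall on weekdays; the rest are weekends and were already excluded.
Business days: 64 − 5 = 59.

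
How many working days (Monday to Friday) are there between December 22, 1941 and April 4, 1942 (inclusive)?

75 weekdays

December 22, 1941 is a Monday.
That's 104 days from start to end, counting both.
104 = 7 × 14 + 6, so there are 14 full weeks plus 6 extra days.
Each full week contributes 5 weekdays (Mon–Fri): 14 × 5 = 70.
The 6 extra days are Mon, Tue, Wed, Thu, Fri, Sat — 5 of them qualify.
Total: 70 + 5 = 75.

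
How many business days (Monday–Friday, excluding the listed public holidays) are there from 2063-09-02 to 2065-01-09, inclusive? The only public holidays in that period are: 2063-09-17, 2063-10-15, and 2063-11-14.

352

2063-09-02 is a Sunday.
The range spans 496 days (inclusive of both endpoints).
496 = 7 × 70 + 6, so there are 70 full weeks plus 6 extra days.
Each full week contributes 5 weekdays (Mon–Fri): 70 × 5 = 350.
The 6 extra days are Sunday, Monday, Tuesday, Wednesday, Thursday, Friday — 5 of them qualify.
Total: 350 + 5 = 355.
Holidays: 2063-09-17 (Mon); 2063-10-15 (Mon); 2063-11-14 (Wed).
All 3 holidays fall on weekdays, so subtract 3.
Business days: 355 − 3 = 352.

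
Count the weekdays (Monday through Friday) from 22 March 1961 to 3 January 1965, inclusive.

988

22 March 1961 is a Wednesday.
The range spans 1384 days (inclusive of both endpoints).
1384 = 7 × 197 + 5, so there are 197 full weeks plus 5 extra days.
Each full week contributes 5 weekdays (Mon–Fri): 197 × 5 = 985.
The 5 extra days are Wed, Thu, Fri, Sat, Sun — 3 of them qualify.
Total: 985 + 3 = 988.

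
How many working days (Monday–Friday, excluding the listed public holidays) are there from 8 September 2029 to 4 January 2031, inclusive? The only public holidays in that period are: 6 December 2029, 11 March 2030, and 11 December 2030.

342 working days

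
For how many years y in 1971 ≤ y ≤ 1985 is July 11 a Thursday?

2

Day of week of July 11 in each year:
1971: Sun, 1972: Tue, 1973: Wed, 1974: Thu ✓, 1975: Fri, 1976: Sun, 1977: Mon, 1978: Tue, 1979: Wed, 1980: Fri, 1981: Sat, 1982: Sun, 1983: Mon, 1984: Wed, 1985: Thu ✓
Thursdays: 1974, 1985.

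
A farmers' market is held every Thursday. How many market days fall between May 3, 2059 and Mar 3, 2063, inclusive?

200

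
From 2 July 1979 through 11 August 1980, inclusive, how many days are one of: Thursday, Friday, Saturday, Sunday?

2 July 1979 is a Monday.
That's 407 days from start to end, counting both.
407 = 7 × 58 + 1, so there are 58 full weeks plus 1 extra day.
Each full week contributes 4 days from the set (Thu, Fri, Sat, Sun): 58 × 4 = 232.
The 1 extra day is Monday — none qualify.
Total: 232 + 0 = 232.

232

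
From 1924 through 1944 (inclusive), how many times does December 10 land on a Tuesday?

3

Day of week of December 10 in each year:
1924: Wed, 1925: Thu, 1926: Fri, 1927: Sat, 1928: Mon, 1929: Tue ✓, 1930: Wed, 1931: Thu, 1932: Sat, 1933: Sun, 1934: Mon, 1935: Tue ✓, 1936: Thu, 1937: Fri, 1938: Sat, 1939: Sun, 1940: Tue ✓, 1941: Wed, 1942: Thu, 1943: Fri, 1944: Sun
Tuesdays: 1929, 1935, 1940.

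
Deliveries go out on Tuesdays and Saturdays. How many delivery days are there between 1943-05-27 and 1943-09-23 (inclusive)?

34

1943-05-27 is a Thursday.
The range spans 120 days (inclusive of both endpoints).
120 = 7 × 17 + 1, so there are 17 full weeks plus 1 extra day.
Each full week contributes 2 days from the set (Tue, Sat): 17 × 2 = 34.
The 1 extra day is Thu — none qualify.
Total: 34 + 0 = 34.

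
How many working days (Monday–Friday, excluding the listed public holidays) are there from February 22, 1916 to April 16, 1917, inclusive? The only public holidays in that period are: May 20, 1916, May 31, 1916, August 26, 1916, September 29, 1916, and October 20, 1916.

297

February 22, 1916 is a Tuesday.
That's 420 days from start to end, counting both.
420 = 7 × 60, so the span is exactly 60 full weeks.
Each full week contributes 5 weekdays (Mon–Fri): 60 × 5 = 300.
Total: 300.
Holidays: May 20, 1916 (Sat); May 31, 1916 (Wed); August 26, 1916 (Sat); September 29, 1916 (Fri); October 20, 1916 (Fri).
3 of the 5 holidays fall on weekdays; the rest are weekends and were already excluded.
Business days: 300 − 3 = 297.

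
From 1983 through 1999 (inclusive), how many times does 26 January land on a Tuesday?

3

Day of week of January 26 in each year:
1983: Wed, 1984: Thu, 1985: Sat, 1986: Sun, 1987: Mon, 1988: Tue ✓, 1989: Thu, 1990: Fri, 1991: Sat, 1992: Sun, 1993: Tue ✓, 1994: Wed, 1995: Thu, 1996: Fri, 1997: Sun, 1998: Mon, 1999: Tue ✓
Tuesdays: 1988, 1993, 1999.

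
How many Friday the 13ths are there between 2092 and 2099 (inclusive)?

15

Friday-the-13ths by year:
2092: Jun
2093: Feb, Mar, Nov
2094: Aug
2095: May
2096: Jan, Apr, Jul
2097: Sep, Dec
2098: Jun
2099: Feb, Mar, Nov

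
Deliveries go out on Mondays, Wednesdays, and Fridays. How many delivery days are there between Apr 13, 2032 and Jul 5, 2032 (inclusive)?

36

Apr 13, 2032 is a Tuesday.
The range spans 84 days (inclusive of both endpoints).
84 = 7 × 12, so the span is exactly 12 full weeks.
Each full week contributes 3 days from the set (Mon, Wed, Fri): 12 × 3 = 36.
Total: 36.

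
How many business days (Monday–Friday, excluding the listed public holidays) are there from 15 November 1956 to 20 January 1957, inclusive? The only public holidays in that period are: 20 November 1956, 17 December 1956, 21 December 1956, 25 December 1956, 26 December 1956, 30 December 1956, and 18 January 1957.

15 November 1956 is a Thursday.
From 15 November 1956 to 20 January 1957 is 67 days inclusive.
67 = 7 × 9 + 4, so there are 9 full weeks plus 4 extra days.
Each full week contributes 5 weekdays (Mon–Fri): 9 × 5 = 45.
The 4 extra days are Thursday, Friday, Saturday, Sunday — 2 of them qualify.
Total: 45 + 2 = 47.
Holidays: 20 November 1956 (Tue); 17 December 1956 (Mon); 21 December 1956 (Fri); 25 December 1956 (Tue); 26 December 1956 (Wed); 30 December 1956 (Sun); 18 January 1957 (Fri).
6 of the 7 holidays fall on weekdays; the rest are weekends and were already excluded.
Business days: 47 − 6 = 41.

41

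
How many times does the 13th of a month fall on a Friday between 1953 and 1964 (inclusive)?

Friday-the-13ths by year:
1953: Feb, Mar, Nov
1954: Aug
1955: May
1956: Jan, Apr, Jul
1957: Sep, Dec
1958: Jun
1959: Feb, Mar, Nov
1960: May
1961: Jan, Oct
1962: Apr, Jul
1963: Sep, Dec
1964: Mar, Nov

23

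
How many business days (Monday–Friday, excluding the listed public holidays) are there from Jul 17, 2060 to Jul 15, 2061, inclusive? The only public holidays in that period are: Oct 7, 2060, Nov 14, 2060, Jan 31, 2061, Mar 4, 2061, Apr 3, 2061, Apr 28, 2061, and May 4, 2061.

255 business days

Jul 17, 2060 is a Saturday.
That's 364 days from start to end, counting both.
364 = 7 × 52, so the span is exactly 52 full weeks.
Each full week contributes 5 weekdays (Mon–Fri): 52 × 5 = 260.
Total: 260.
Holidays: Oct 7, 2060 (Thu); Nov 14, 2060 (Sun); Jan 31, 2061 (Mon); Mar 4, 2061 (Fri); Apr 3, 2061 (Sun); Apr 28, 2061 (Thu); May 4, 2061 (Wed).
5 of the 7 holidays fall on weekdays; the rest are weekends and were already excluded.
Business days: 260 − 5 = 255.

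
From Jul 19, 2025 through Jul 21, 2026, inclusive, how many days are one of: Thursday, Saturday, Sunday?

158

Jul 19, 2025 is a Saturday.
From Jul 19, 2025 to Jul 21, 2026 is 368 days inclusive.
368 = 7 × 52 + 4, so there are 52 full weeks plus 4 extra days.
Each full week contributes 3 days from the set (Thu, Sat, Sun): 52 × 3 = 156.
The 4 extra days are Saturday, Sunday, Monday, Tuesday — 2 of them qualify.
Total: 156 + 2 = 158.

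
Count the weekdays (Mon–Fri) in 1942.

261 weekdays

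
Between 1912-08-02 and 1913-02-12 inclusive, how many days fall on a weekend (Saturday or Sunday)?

1912-08-02 is a Friday.
From 1912-08-02 to 1913-02-12 is 195 days inclusive.
195 = 7 × 27 + 6, so there are 27 full weeks plus 6 extra days.
Each full week contributes 2 weekend days (Sat, Sun): 27 × 2 = 54.
The 6 extra days are Friday, Saturday, Sunday, Monday, Tuesday, Wednesday — 2 of them qualify.
Total: 54 + 2 = 56.

56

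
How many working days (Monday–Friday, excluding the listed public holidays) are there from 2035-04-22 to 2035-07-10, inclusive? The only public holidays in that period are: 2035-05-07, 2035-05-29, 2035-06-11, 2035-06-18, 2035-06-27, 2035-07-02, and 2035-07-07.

2035-04-22 is a Sunday.
The range spans 80 days (inclusive of both endpoints).
80 = 7 × 11 + 3, so there are 11 full weeks plus 3 extra days.
Each full week contributes 5 weekdays (Mon–Fri): 11 × 5 = 55.
The 3 extra days are Sunday, Monday, Tuesday — 2 of them qualify.
Total: 55 + 2 = 57.
Holidays: 2035-05-07 (Mon); 2035-05-29 (Tue); 2035-06-11 (Mon); 2035-06-18 (Mon); 2035-06-27 (Wed); 2035-07-02 (Mon); 2035-07-07 (Sat).
6 of the 7 holidays fall on weekdays; the rest are weekends and were already excluded.
Business days: 57 − 6 = 51.

51 working days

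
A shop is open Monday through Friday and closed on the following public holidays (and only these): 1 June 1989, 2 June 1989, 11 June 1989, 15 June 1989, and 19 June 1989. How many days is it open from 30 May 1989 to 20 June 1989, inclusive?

12

30 May 1989 is a Tuesday.
That's 22 days from start to end, counting both.
22 = 7 × 3 + 1, so there are 3 full weeks plus 1 extra day.
Each full week contributes 5 weekdays (Mon–Fri): 3 × 5 = 15.
The 1 extra day is Tuesday — 1 of them qualifies.
Total: 15 + 1 = 16.
Holidays: 1 June 1989 (Thu); 2 June 1989 (Fri); 11 June 1989 (Sun); 15 June 1989 (Thu); 19 June 1989 (Mon).
4 of the 5 holidays fall on weekdays; the rest are weekends and were already excluded.
Business days: 16 − 4 = 12.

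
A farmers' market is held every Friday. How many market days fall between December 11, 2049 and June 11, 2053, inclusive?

December 11, 2049 is a Saturday.
The range spans 1279 days (inclusive of both endpoints).
1279 = 7 × 182 + 5, so there are 182 full weeks plus 5 extra days.
Each full week contributes one Friday: 182 so far.
The 5 extra days are Saturday, Sunday, Monday, Tuesday, Wednesday — none qualify.
Total: 182 + 0 = 182.

182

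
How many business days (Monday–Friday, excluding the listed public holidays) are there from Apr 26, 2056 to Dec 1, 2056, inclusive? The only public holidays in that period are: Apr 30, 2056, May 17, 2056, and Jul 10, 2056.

156 business days

Apr 26, 2056 is a Wednesday.
From Apr 26, 2056 to Dec 1, 2056 is 220 days inclusive.
220 = 7 × 31 + 3, so there are 31 full weeks plus 3 extra days.
Each full week contributes 5 weekdays (Mon–Fri): 31 × 5 = 155.
The 3 extra days are Wed, Thu, Fri — 3 of them qualify.
Total: 155 + 3 = 158.
Holidays: Apr 30, 2056 (Sun); May 17, 2056 (Wed); Jul 10, 2056 (Mon).
2 of the 3 holidays fall on weekdays; the rest are weekends and were already excluded.
Business days: 158 − 2 = 156.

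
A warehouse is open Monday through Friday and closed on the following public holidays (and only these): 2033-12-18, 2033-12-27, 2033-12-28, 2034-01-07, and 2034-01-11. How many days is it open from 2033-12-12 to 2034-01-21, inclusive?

27 business days

2033-12-12 is a Monday.
The range spans 41 days (inclusive of both endpoints).
41 = 7 × 5 + 6, so there are 5 full weeks plus 6 extra days.
Each full week contributes 5 weekdays (Mon–Fri): 5 × 5 = 25.
The 6 extra days are Monday, Tuesday, Wednesday, Thursday, Friday, Saturday — 5 of them qualify.
Total: 25 + 5 = 30.
Holidays: 2033-12-18 (Sun); 2033-12-27 (Tue); 2033-12-28 (Wed); 2034-01-07 (Sat); 2034-01-11 (Wed).
3 of the 5 holidays fall on weekdays; the rest are weekends and were already excluded.
Business days: 30 − 3 = 27.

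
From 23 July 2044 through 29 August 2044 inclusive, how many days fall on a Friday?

5

23 July 2044 is a Saturday.
That's 38 days from start to end, counting both.
38 = 7 × 5 + 3, so there are 5 full weeks plus 3 extra days.
Each full week contributes one Friday: 5 so far.
The 3 extra days are Sat, Sun, Mon — none qualify.
Total: 5 + 0 = 5.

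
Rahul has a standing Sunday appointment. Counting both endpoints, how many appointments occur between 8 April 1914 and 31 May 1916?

112 Sundays

8 April 1914 is a Wednesday.
That's 785 days from start to end, counting both.
785 = 7 × 112 + 1, so there are 112 full weeks plus 1 extra day.
Each full week contributes one Sunday: 112 so far.
The 1 extra day is Wednesday — none qualify.
Total: 112 + 0 = 112.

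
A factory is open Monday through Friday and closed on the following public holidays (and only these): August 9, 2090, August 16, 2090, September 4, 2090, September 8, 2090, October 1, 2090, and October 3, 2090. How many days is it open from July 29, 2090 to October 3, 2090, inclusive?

July 29, 2090 is a Saturday.
The range spans 67 days (inclusive of both endpoints).
67 = 7 × 9 + 4, so there are 9 full weeks plus 4 extra days.
Each full week contributes 5 weekdays (Mon–Fri): 9 × 5 = 45.
The 4 extra days are Sat, Sun, Mon, Tue — 2 of them qualify.
Total: 45 + 2 = 47.
Holidays: August 9, 2090 (Wed); August 16, 2090 (Wed); September 4, 2090 (Mon); September 8, 2090 (Fri); October 1, 2090 (Sun); October 3, 2090 (Tue).
5 of the 6 holidays fall on weekdays; the rest are weekends and were already excluded.
Business days: 47 − 5 = 42.

42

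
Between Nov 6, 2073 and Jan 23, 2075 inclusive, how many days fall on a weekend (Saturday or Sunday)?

126

Nov 6, 2073 is a Monday.
From Nov 6, 2073 to Jan 23, 2075 is 444 days inclusive.
444 = 7 × 63 + 3, so there are 63 full weeks plus 3 extra days.
Each full week contributes 2 weekend days (Sat, Sun): 63 × 2 = 126.
The 3 extra days are Monday, Tuesday, Wednesday — none qualify.
Total: 126 + 0 = 126.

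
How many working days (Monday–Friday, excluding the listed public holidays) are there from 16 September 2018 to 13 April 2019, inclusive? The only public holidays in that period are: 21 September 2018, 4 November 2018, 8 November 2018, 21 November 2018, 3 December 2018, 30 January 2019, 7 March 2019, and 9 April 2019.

143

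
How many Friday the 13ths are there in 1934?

The 13th falls on a Friday when the month's 13th has weekday Fri.
Jan 13 is Sat; Feb 13 is Tue; Mar 13 is Tue; Apr 13 is Fri ✓; May 13 is Sun; Jun 13 is Wed; Jul 13 is Fri ✓; Aug 13 is Mon; Sep 13 is Thu; Oct 13 is Sat; Nov 13 is Tue; Dec 13 is Thu.
Friday the 13ths: Apr, Jul.

2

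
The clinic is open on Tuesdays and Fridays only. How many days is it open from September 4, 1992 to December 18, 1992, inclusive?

September 4, 1992 is a Friday.
That's 106 days from start to end, counting both.
106 = 7 × 15 + 1, so there are 15 full weeks plus 1 extra day.
Each full week contributes 2 days from the set (Tue, Fri): 15 × 2 = 30.
The 1 extra day is Friday — 1 of them qualifies.
Total: 30 + 1 = 31.

31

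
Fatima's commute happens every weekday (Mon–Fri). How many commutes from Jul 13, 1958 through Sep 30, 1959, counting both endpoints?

318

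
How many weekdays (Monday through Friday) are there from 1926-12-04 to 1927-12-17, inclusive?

270 weekdays

1926-12-04 is a Saturday.
The range spans 379 days (inclusive of both endpoints).
379 = 7 × 54 + 1, so there are 54 full weeks plus 1 extra day.
Each full week contributes 5 weekdays (Mon–Fri): 54 × 5 = 270.
The 1 extra day is Saturday — none qualify.
Total: 270 + 0 = 270.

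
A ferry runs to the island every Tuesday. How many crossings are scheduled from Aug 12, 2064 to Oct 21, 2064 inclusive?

Aug 12, 2064 is a Tuesday.
From Aug 12, 2064 to Oct 21, 2064 is 71 days inclusive.
71 = 7 × 10 + 1, so there are 10 full weeks plus 1 extra day.
Each full week contributes one Tuesday: 10 so far.
The 1 extra day is Tue — 1 of them qualifies.
Total: 10 + 1 = 11.

11 Tuesdays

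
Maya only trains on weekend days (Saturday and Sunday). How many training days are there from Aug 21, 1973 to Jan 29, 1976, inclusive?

Aug 21, 1973 is a Tuesday.
That's 892 days from start to end, counting both.
892 = 7 × 127 + 3, so there are 127 full weeks plus 3 extra days.
Each full week contributes 2 weekend days (Sat, Sun): 127 × 2 = 254.
The 3 extra days are Tue, Wed, Thu — none qualify.
Total: 254 + 0 = 254.

254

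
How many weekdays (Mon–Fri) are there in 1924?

January 1, 1924 is a Tuesday.
That's 366 days from start to end, counting both.
366 = 7 × 52 + 2, so there are 52 full weeks plus 2 extra days.
Each full week contributes 5 weekdays (Mon–Fri): 52 × 5 = 260.
The 2 extra days are Tuesday, Wednesday — 2 of them qualify.
Total: 260 + 2 = 262.

262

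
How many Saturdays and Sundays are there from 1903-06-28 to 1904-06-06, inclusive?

1903-06-28 is a Sunday.
The range spans 345 days (inclusive of both endpoints).
345 = 7 × 49 + 2, so there are 49 full weeks plus 2 extra days.
Each full week contributes 2 weekend days (Sat, Sun): 49 × 2 = 98.
The 2 extra days are Sun, Mon — 1 of them qualifies.
Total: 98 + 1 = 99.

99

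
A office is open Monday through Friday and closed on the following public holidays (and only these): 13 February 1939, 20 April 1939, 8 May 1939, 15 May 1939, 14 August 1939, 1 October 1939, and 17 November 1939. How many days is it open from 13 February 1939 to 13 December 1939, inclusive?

212

13 February 1939 is a Monday.
That's 304 days from start to end, counting both.
304 = 7 × 43 + 3, so there are 43 full weeks plus 3 extra days.
Each full week contributes 5 weekdays (Mon–Fri): 43 × 5 = 215.
The 3 extra days are Monday, Tuesday, Wednesday — 3 of them qualify.
Total: 215 + 3 = 218.
Holidays: 13 February 1939 (Mon); 20 April 1939 (Thu); 8 May 1939 (Mon); 15 May 1939 (Mon); 14 August 1939 (Mon); 1 October 1939 (Sun); 17 November 1939 (Fri).
6 of the 7 holidays fall on weekdays; the rest are weekends and were already excluded.
Business days: 218 − 6 = 212.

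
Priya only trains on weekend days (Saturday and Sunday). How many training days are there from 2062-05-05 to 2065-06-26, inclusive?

328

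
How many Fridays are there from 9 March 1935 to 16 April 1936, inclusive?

57

9 March 1935 is a Saturday.
That's 405 days from start to end, counting both.
405 = 7 × 57 + 6, so there are 57 full weeks plus 6 extra days.
Each full week contributes one Friday: 57 so far.
The 6 extra days are Saturday, Sunday, Monday, Tuesday, Wednesday, Thursday — none qualify.
Total: 57 + 0 = 57.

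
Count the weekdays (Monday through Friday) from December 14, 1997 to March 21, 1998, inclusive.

December 14, 1997 is a Sunday.
That's 98 days from start to end, counting both.
98 = 7 × 14, so the span is exactly 14 full weeks.
Each full week contributes 5 weekdays (Mon–Fri): 14 × 5 = 70.

70 weekdays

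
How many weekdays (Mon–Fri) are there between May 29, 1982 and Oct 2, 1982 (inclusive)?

May 29, 1982 is a Saturday.
From May 29, 1982 to Oct 2, 1982 is 127 days inclusive.
127 = 7 × 18 + 1, so there are 18 full weeks plus 1 extra day.
Each full week contributes 5 weekdays (Mon–Fri): 18 × 5 = 90.
The 1 extra day is Saturday — none qualify.
Total: 90 + 0 = 90.

90 weekdays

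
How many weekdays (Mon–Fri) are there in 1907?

261 weekdays

January 1, 1907 is a Tuesday.
That's 365 days from start to end, counting both.
365 = 7 × 52 + 1, so there are 52 full weeks plus 1 extra day.
Each full week contributes 5 weekdays (Mon–Fri): 52 × 5 = 260.
The 1 extra day is Tue — 1 of them qualifies.
Total: 260 + 1 = 261.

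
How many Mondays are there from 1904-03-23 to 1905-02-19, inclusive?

47 Mondays

1904-03-23 is a Wednesday.
The range spans 334 days (inclusive of both endpoints).
334 = 7 × 47 + 5, so there are 47 full weeks plus 5 extra days.
Each full week contributes one Monday: 47 so far.
The 5 extra days are Wednesday, Thursday, Friday, Saturday, Sunday — none qualify.
Total: 47 + 0 = 47.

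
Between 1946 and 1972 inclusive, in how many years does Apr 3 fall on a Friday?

4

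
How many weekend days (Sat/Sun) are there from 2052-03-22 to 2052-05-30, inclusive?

20

2052-03-22 is a Friday.
That's 70 days from start to end, counting both.
70 = 7 × 10, so the span is exactly 10 full weeks.
Each full week contributes 2 weekend days (Sat, Sun): 10 × 2 = 20.
Total: 20.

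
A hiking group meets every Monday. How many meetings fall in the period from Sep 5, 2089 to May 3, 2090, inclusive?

Sep 5, 2089 is a Monday.
From Sep 5, 2089 to May 3, 2090 is 241 days inclusive.
241 = 7 × 34 + 3, so there are 34 full weeks plus 3 extra days.
Each full week contributes one Monday: 34 so far.
The 3 extra days are Monday, Tuesday, Wednesday — 1 of them qualifies.
Total: 34 + 1 = 35.

35 Mondays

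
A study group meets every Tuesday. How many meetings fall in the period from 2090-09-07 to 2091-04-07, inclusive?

2090-09-07 is a Thursday.
From 2090-09-07 to 2091-04-07 is 213 days inclusive.
213 = 7 × 30 + 3, so there are 30 full weeks plus 3 extra days.
Each full week contributes one Tuesday: 30 so far.
The 3 extra days are Thursday, Friday, Saturday — none qualify.
Total: 30 + 0 = 30.

30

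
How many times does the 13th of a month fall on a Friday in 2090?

2

The 13th falls on a Friday when the month's 13th has weekday Fri.
Jan 13 is Fri ✓; Feb 13 is Mon; Mar 13 is Mon; Apr 13 is Thu; May 13 is Sat; Jun 13 is Tue; Jul 13 is Thu; Aug 13 is Sun; Sep 13 is Wed; Oct 13 is Fri ✓; Nov 13 is Mon; Dec 13 is Wed.
Friday the 13ths: Jan, Oct.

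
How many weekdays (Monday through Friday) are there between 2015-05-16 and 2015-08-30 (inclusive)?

2015-05-16 is a Saturday.
The range spans 107 days (inclusive of both endpoints).
107 = 7 × 15 + 2, so there are 15 full weeks plus 2 extra days.
Each full week contributes 5 weekdays (Mon–Fri): 15 × 5 = 75.
The 2 extra days are Sat, Sun — none qualify.
Total: 75 + 0 = 75.

75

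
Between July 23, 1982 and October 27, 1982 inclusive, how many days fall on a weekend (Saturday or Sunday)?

July 23, 1982 is a Friday.
The range spans 97 days (inclusive of both endpoints).
97 = 7 × 13 + 6, so there are 13 full weeks plus 6 extra days.
Each full week contributes 2 weekend days (Sat, Sun): 13 × 2 = 26.
The 6 extra days are Friday, Saturday, Sunday, Monday, Tuesday, Wednesday — 2 of them qualify.
Total: 26 + 2 = 28.

28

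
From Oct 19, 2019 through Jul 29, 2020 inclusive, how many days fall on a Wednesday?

Oct 19, 2019 is a Saturday.
The range spans 285 days (inclusive of both endpoints).
285 = 7 × 40 + 5, so there are 40 full weeks plus 5 extra days.
Each full week contributes one Wednesday: 40 so far.
The 5 extra days are Saturday, Sunday, Monday, Tuesday, Wednesday — 1 of them qualifies.
Total: 40 + 1 = 41.

41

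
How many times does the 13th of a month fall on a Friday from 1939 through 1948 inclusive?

17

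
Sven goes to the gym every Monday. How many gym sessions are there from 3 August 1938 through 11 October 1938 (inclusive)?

3 August 1938 is a Wednesday.
That's 70 days from start to end, counting both.
70 = 7 × 10, so the span is exactly 10 full weeks.
Each full week contributes one Monday: 10 so far.
Total: 10.

10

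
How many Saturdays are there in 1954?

1 January 1954 is a Friday.
The range spans 365 days (inclusive of both endpoints).
365 = 7 × 52 + 1, so there are 52 full weeks plus 1 extra day.
Each full week contributes one Saturday: 52 so far.
The 1 extra day is Fri — none qualify.
Total: 52 + 0 = 52.

52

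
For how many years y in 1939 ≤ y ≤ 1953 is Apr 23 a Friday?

Day of week of April 23 in each year:
1939: Sun, 1940: Tue, 1941: Wed, 1942: Thu, 1943: Fri ✓, 1944: Sun, 1945: Mon, 1946: Tue, 1947: Wed, 1948: Fri ✓, 1949: Sat, 1950: Sun, 1951: Mon, 1952: Wed, 1953: Thu
Fridays: 1943, 1948.

2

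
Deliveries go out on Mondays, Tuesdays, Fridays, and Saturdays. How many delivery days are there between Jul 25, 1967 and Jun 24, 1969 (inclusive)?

401

Jul 25, 1967 is a Tuesday.
From Jul 25, 1967 to Jun 24, 1969 is 701 days inclusive.
701 = 7 × 100 + 1, so there are 100 full weeks plus 1 extra day.
Each full week contributes 4 days from the set (Mon, Tue, Fri, Sat): 100 × 4 = 400.
The 1 extra day is Tue — 1 of them qualifies.
Total: 400 + 1 = 401.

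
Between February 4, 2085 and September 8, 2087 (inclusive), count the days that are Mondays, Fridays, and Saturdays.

February 4, 2085 is a Sunday.
The range spans 947 days (inclusive of both endpoints).
947 = 7 × 135 + 2, so there are 135 full weeks plus 2 extra days.
Each full week contributes 3 days from the set (Mon, Fri, Sat): 135 × 3 = 405.
The 2 extra days are Sunday, Monday — 1 of them qualifies.
Total: 405 + 1 = 406.

406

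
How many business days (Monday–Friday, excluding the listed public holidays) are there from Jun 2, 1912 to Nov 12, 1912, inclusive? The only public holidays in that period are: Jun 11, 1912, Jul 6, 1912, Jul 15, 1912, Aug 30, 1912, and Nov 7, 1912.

Jun 2, 1912 is a Sunday.
The range spans 164 days (inclusive of both endpoints).
164 = 7 × 23 + 3, so there are 23 full weeks plus 3 extra days.
Each full week contributes 5 weekdays (Mon–Fri): 23 × 5 = 115.
The 3 extra days are Sunday, Monday, Tuesday — 2 of them qualify.
Total: 115 + 2 = 117.
Holidays: Jun 11, 1912 (Tue); Jul 6, 1912 (Sat); Jul 15, 1912 (Mon); Aug 30, 1912 (Fri); Nov 7, 1912 (Thu).
4 of the 5 holidays fall on weekdays; the rest are weekends and were already excluded.
Business days: 117 − 4 = 113.

113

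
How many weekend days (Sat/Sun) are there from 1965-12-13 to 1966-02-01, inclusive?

14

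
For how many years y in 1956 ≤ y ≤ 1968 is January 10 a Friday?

Day of week of January 10 in each year:
1956: Tue, 1957: Thu, 1958: Fri ✓, 1959: Sat, 1960: Sun, 1961: Tue, 1962: Wed, 1963: Thu, 1964: Fri ✓, 1965: Sun, 1966: Mon, 1967: Tue, 1968: Wed
Fridays: 1958, 1964.

2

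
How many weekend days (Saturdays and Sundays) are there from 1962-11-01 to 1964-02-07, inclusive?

1962-11-01 is a Thursday.
From 1962-11-01 to 1964-02-07 is 464 days inclusive.
464 = 7 × 66 + 2, so there are 66 full weeks plus 2 extra days.
Each full week contributes 2 weekend days (Sat, Sun): 66 × 2 = 132.
The 2 extra days are Thu, Fri — none qualify.
Total: 132 + 0 = 132.

132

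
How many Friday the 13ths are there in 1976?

2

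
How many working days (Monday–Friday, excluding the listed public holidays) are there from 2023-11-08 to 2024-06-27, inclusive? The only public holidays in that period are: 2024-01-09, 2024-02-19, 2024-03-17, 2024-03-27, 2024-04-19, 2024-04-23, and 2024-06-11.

161 working days

2023-11-08 is a Wednesday.
From 2023-11-08 to 2024-06-27 is 233 days inclusive.
233 = 7 × 33 + 2, so there are 33 full weeks plus 2 extra days.
Each full week contributes 5 weekdays (Mon–Fri): 33 × 5 = 165.
The 2 extra days are Wednesday, Thursday — 2 of them qualify.
Total: 165 + 2 = 167.
Holidays: 2024-01-09 (Tue); 2024-02-19 (Mon); 2024-03-17 (Sun); 2024-03-27 (Wed); 2024-04-19 (Fri); 2024-04-23 (Tue); 2024-06-11 (Tue).
6 of the 7 holidays fall on weekdays; the rest are weekends and were already excluded.
Business days: 167 − 6 = 161.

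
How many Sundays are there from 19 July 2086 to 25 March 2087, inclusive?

36

19 July 2086 is a Friday.
The range spans 250 days (inclusive of both endpoints).
250 = 7 × 35 + 5, so there are 35 full weeks plus 5 extra days.
Each full week contributes one Sunday: 35 so far.
The 5 extra days are Fri, Sat, Sun, Mon, Tue — 1 of them qualifies.
Total: 35 + 1 = 36.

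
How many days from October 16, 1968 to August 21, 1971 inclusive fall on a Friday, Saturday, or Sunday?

446

October 16, 1968 is a Wednesday.
From October 16, 1968 to August 21, 1971 is 1040 days inclusive.
1040 = 7 × 148 + 4, so there are 148 full weeks plus 4 extra days.
Each full week contributes 3 days from the set (Fri, Sat, Sun): 148 × 3 = 444.
The 4 extra days are Wednesday, Thursday, Friday, Saturday — 2 of them qualify.
Total: 444 + 2 = 446.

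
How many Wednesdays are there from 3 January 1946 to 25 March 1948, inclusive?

3 January 1946 is a Thursday.
From 3 January 1946 to 25 March 1948 is 813 days inclusive.
813 = 7 × 116 + 1, so there are 116 full weeks plus 1 extra day.
Each full week contributes one Wednesday: 116 so far.
The 1 extra day is Thu — none qualify.
Total: 116 + 0 = 116.

116 Wednesdays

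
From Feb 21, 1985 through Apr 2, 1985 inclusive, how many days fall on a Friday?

Feb 21, 1985 is a Thursday.
From Feb 21, 1985 to Apr 2, 1985 is 41 days inclusive.
41 = 7 × 5 + 6, so there are 5 full weeks plus 6 extra days.
Each full week contributes one Friday: 5 so far.
The 6 extra days are Thursday, Friday, Saturday, Sunday, Monday, Tuesday — 1 of them qualifies.
Total: 5 + 1 = 6.

6 Fridays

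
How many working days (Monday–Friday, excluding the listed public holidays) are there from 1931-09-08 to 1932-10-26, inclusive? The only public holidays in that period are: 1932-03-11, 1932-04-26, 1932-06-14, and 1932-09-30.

1931-09-08 is a Tuesday.
The range spans 415 days (inclusive of both endpoints).
415 = 7 × 59 + 2, so there are 59 full weeks plus 2 extra days.
Each full week contributes 5 weekdays (Mon–Fri): 59 × 5 = 295.
The 2 extra days are Tue, Wed — 2 of them qualify.
Total: 295 + 2 = 297.
Holidays: 1932-03-11 (Fri); 1932-04-26 (Tue); 1932-06-14 (Tue); 1932-09-30 (Fri).
All 4 holidays fall on weekdays, so subtract 4.
Business days: 297 − 4 = 293.

293 working days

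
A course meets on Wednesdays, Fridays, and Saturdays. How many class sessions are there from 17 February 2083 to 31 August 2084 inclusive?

241

17 February 2083 is a Wednesday.
The range spans 562 days (inclusive of both endpoints).
562 = 7 × 80 + 2, so there are 80 full weeks plus 2 extra days.
Each full week contributes 3 days from the set (Wed, Fri, Sat): 80 × 3 = 240.
The 2 extra days are Wed, Thu — 1 of them qualifies.
Total: 240 + 1 = 241.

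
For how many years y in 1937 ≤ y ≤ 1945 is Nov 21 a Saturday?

1

Day of week of November 21 in each year:
1937: Sun, 1938: Mon, 1939: Tue, 1940: Thu, 1941: Fri, 1942: Sat ✓, 1943: Sun, 1944: Tue, 1945: Wed
Saturdays: 1942.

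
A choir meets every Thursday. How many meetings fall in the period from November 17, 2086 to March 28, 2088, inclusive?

71 Thursdays

November 17, 2086 is a Sunday.
From November 17, 2086 to March 28, 2088 is 498 days inclusive.
498 = 7 × 71 + 1, so there are 71 full weeks plus 1 extra day.
Each full week contributes one Thursday: 71 so far.
The 1 extra day is Sun — none qualify.
Total: 71 + 0 = 71.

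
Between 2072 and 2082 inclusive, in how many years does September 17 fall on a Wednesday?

1

Day of week of September 17 in each year:
2072: Sat, 2073: Sun, 2074: Mon, 2075: Tue, 2076: Thu, 2077: Fri, 2078: Sat, 2079: Sun, 2080: Tue, 2081: Wed ✓, 2082: Thu
Wednesdays: 2081.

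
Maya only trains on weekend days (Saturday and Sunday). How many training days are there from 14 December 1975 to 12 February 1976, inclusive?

14 December 1975 is a Sunday.
That's 61 days from start to end, counting both.
61 = 7 × 8 + 5, so there are 8 full weeks plus 5 extra days.
Each full week contributes 2 weekend days (Sat, Sun): 8 × 2 = 16.
The 5 extra days are Sun, Mon, Tue, Wed, Thu — 1 of them qualifies.
Total: 16 + 1 = 17.

17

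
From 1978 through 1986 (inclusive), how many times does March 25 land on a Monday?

Day of week of March 25 in each year:
1978: Sat, 1979: Sun, 1980: Tue, 1981: Wed, 1982: Thu, 1983: Fri, 1984: Sun, 1985: Mon ✓, 1986: Tue
Mondays: 1985.

1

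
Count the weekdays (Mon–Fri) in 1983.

260 weekdays

January 1, 1983 is a Saturday.
The range spans 365 days (inclusive of both endpoints).
365 = 7 × 52 + 1, so there are 52 full weeks plus 1 extra day.
Each full week contributes 5 weekdays (Mon–Fri): 52 × 5 = 260.
The 1 extra day is Sat — none qualify.
Total: 260 + 0 = 260.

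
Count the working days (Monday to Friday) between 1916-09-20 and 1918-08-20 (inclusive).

1916-09-20 is a Wednesday.
From 1916-09-20 to 1918-08-20 is 700 days inclusive.
700 = 7 × 100, so the span is exactly 100 full weeks.
Each full week contributes 5 weekdays (Mon–Fri): 100 × 5 = 500.
Total: 500.

500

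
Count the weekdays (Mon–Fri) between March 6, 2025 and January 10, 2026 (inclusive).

222 weekdays

March 6, 2025 is a Thursday.
That's 311 days from start to end, counting both.
311 = 7 × 44 + 3, so there are 44 full weeks plus 3 extra days.
Each full week contributes 5 weekdays (Mon–Fri): 44 × 5 = 220.
The 3 extra days are Thu, Fri, Sat — 2 of them qualify.
Total: 220 + 2 = 222.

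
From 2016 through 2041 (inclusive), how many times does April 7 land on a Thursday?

Day of week of April 7 in each year:
2016: Thu ✓, 2017: Fri, 2018: Sat, 2019: Sun, 2020: Tue, 2021: Wed, 2022: Thu ✓, 2023: Fri, 2024: Sun, 2025: Mon, 2026: Tue, 2027: Wed, 2028: Fri, 2029: Sat, 2030: Sun, 2031: Mon, 2032: Wed, 2033: Thu ✓, 2034: Fri, 2035: Sat, 2036: Mon, 2037: Tue, 2038: Wed, 2039: Thu ✓, 2040: Sat, 2041: Sun
Thursdays: 2016, 2022, 2033, 2039.

4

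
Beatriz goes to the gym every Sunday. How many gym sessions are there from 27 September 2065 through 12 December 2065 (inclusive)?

11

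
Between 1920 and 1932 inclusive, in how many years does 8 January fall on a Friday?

2

Day of week of January 8 in each year:
1920: Thu, 1921: Sat, 1922: Sun, 1923: Mon, 1924: Tue, 1925: Thu, 1926: Fri ✓, 1927: Sat, 1928: Sun, 1929: Tue, 1930: Wed, 1931: Thu, 1932: Fri ✓
Fridays: 1926, 1932.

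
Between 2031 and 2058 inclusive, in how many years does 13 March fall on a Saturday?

4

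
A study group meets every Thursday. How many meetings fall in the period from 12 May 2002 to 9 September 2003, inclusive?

69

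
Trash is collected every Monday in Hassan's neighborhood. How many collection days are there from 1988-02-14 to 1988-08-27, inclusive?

1988-02-14 is a Sunday.
The range spans 196 days (inclusive of both endpoints).
196 = 7 × 28, so the span is exactly 28 full weeks.
Each full week contributes one Monday: 28 so far.

28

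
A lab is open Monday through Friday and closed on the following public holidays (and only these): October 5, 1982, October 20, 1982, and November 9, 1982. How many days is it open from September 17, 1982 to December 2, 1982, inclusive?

52 working days

September 17, 1982 is a Friday.
The range spans 77 days (inclusive of both endpoints).
77 = 7 × 11, so the span is exactly 11 full weeks.
Each full week contributes 5 weekdays (Mon–Fri): 11 × 5 = 55.
Total: 55.
Holidays: October 5, 1982 (Tue); October 20, 1982 (Wed); November 9, 1982 (Tue).
All 3 holidays fall on weekdays, so subtract 3.
Business days: 55 − 3 = 52.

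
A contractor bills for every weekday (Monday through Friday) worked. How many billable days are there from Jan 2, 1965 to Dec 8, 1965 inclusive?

243

Jan 2, 1965 is a Saturday.
That's 341 days from start to end, counting both.
341 = 7 × 48 + 5, so there are 48 full weeks plus 5 extra days.
Each full week contributes 5 weekdays (Mon–Fri): 48 × 5 = 240.
The 5 extra days are Saturday, Sunday, Monday, Tuesday, Wednesday — 3 of them qualify.
Total: 240 + 3 = 243.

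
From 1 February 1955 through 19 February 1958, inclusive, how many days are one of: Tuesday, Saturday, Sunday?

1 February 1955 is a Tuesday.
That's 1115 days from start to end, counting both.
1115 = 7 × 159 + 2, so there are 159 full weeks plus 2 extra days.
Each full week contributes 3 days from the set (Tue, Sat, Sun): 159 × 3 = 477.
The 2 extra days are Tue, Wed — 1 of them qualifies.
Total: 477 + 1 = 478.

478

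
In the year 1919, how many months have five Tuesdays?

A month has five Tuesdays exactly when Tuesday falls within its first (length − 28) days.
Jan: 31 days, starts Wed → 5 of Wed, Thu, Fri
Feb: 28 days, starts Sat → 5 of (none)
Mar: 31 days, starts Sat → 5 of Sat, Sun, Mon
Apr: 30 days, starts Tue → 5 of Tue, Wed ✓
May: 31 days, starts Thu → 5 of Thu, Fri, Sat
Jun: 30 days, starts Sun → 5 of Sun, Mon
Jul: 31 days, starts Tue → 5 of Tue, Wed, Thu ✓
Aug: 31 days, starts Fri → 5 of Fri, Sat, Sun
Sep: 30 days, starts Mon → 5 of Mon, Tue ✓
Oct: 31 days, starts Wed → 5 of Wed, Thu, Fri
Nov: 30 days, starts Sat → 5 of Sat, Sun
Dec: 31 days, starts Mon → 5 of Mon, Tue, Wed ✓
Months with five Tuesdays: Apr, Jul, Sep, Dec.

4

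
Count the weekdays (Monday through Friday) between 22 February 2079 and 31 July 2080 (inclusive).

376 weekdays

22 February 2079 is a Wednesday.
From 22 February 2079 to 31 July 2080 is 526 days inclusive.
526 = 7 × 75 + 1, so there are 75 full weeks plus 1 extra day.
Each full week contributes 5 weekdays (Mon–Fri): 75 × 5 = 375.
The 1 extra day is Wednesday — 1 of them qualifies.
Total: 375 + 1 = 376.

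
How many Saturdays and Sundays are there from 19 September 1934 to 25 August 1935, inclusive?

98

19 September 1934 is a Wednesday.
That's 341 days from start to end, counting both.
341 = 7 × 48 + 5, so there are 48 full weeks plus 5 extra days.
Each full week contributes 2 weekend days (Sat, Sun): 48 × 2 = 96.
The 5 extra days are Wed, Thu, Fri, Sat, Sun — 2 of them qualify.
Total: 96 + 2 = 98.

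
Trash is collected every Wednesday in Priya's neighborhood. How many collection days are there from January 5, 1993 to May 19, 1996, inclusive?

176 Wednesdays

January 5, 1993 is a Tuesday.
That's 1231 days from start to end, counting both.
1231 = 7 × 175 + 6, so there are 175 full weeks plus 6 extra days.
Each full week contributes one Wednesday: 175 so far.
The 6 extra days are Tuesday, Wednesday, Thursday, Friday, Saturday, Sunday — 1 of them qualifies.
Total: 175 + 1 = 176.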